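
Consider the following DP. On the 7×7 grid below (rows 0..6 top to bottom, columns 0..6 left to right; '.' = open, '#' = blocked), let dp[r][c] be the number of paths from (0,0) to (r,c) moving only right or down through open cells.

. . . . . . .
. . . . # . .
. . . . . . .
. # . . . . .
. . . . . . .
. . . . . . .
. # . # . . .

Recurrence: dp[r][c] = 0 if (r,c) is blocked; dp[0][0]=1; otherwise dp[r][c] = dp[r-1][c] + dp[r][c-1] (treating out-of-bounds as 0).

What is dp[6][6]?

551

r\c   0   1   2   3   4   5   6
  0   1   1   1   1   1   1   1
  1   1   2   3   4   0   1   2
  2   1   3   6  10  10  11  13
  3   1   0   6  16  26  37  50
  4   1   1   7  23  49  86 136
  5   1   2   9  32  81 167 303
  6   1   0   9   0  81 248 551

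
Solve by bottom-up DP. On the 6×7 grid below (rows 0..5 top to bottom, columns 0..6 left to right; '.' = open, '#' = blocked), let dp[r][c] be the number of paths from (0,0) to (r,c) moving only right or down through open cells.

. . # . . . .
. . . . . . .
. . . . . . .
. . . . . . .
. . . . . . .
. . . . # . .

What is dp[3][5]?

r\c   0   1   2   3   4   5   6
  0   1   1   0   0   0   0   0
  1   1   2   2   2   2   2   2
  2   1   3   5   7   9  11  13
  3   1   4   9  16  25  36  49
  4   1   5  14  30  55  91 140
  5   1   6  20  50   0  91 231

36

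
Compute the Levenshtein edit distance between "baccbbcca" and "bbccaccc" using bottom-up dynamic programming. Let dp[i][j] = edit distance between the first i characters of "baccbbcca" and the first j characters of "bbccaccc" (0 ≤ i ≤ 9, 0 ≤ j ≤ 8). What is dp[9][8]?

   ''  b  b  c  c  a  c  c  c
''  0  1  2  3  4  5  6  7  8
 b  1  0  1  2  3  4  5  6  7
 a  2  1  1  2  3  3  4  5  6
 c  3  2  2  1  2  3  3  4  5
 c  4  3  3  2  1  2  3  3  4
 b  5  4  3  3  2  2  3  4  4
 b  6  5  4  4  3  3  3  4  5
 c  7  6  5  4  4  4  3  3  4
 c  8  7  6  5  4  5  4  3  3
 a  9  8  7  6  5  4  5  4  4

4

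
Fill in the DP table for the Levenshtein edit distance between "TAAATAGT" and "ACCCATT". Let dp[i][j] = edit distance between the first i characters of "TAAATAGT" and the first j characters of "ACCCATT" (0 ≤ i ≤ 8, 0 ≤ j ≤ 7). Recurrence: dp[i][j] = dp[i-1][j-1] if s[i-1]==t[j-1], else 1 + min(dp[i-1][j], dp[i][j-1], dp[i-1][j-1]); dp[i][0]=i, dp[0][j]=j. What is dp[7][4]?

   ''  A  C  C  C  A  T  T
''  0  1  2  3  4  5  6  7
 T  1  1  2  3  4  5  5  6
 A  2  1  2  3  4  4  5  6
 A  3  2  2  3  4  4  5  6
 A  4  3  3  3  4  4  5  6
 T  5  4  4  4  4  5  4  5
 A  6  5  5  5  5  4  5  5
 G  7  6  6  6  6  5  5  6
 T  8  7  7  7  7  6  5  5

6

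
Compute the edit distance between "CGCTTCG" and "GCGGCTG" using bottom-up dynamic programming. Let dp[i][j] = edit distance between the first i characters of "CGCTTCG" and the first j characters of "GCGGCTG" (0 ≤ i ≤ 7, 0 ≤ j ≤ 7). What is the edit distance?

4

   ''  G  C  G  G  C  T  G
''  0  1  2  3  4  5  6  7
 C  1  1  1  2  3  4  5  6
 G  2  1  2  1  2  3  4  5
 C  3  2  1  2  2  2  3  4
 T  4  3  2  2  3  3  2  3
 T  5  4  3  3  3  4  3  3
 C  6  5  4  4  4  3  4  4
 G  7  6  5  4  4  4  4  4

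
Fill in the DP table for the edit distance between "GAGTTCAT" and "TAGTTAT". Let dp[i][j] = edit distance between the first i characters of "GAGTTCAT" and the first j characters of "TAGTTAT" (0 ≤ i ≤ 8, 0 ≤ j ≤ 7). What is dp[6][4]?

3

   ''  T  A  G  T  T  A  T
''  0  1  2  3  4  5  6  7
 G  1  1  2  2  3  4  5  6
 A  2  2  1  2  3  4  4  5
 G  3  3  2  1  2  3  4  5
 T  4  3  3  2  1  2  3  4
 T  5  4  4  3  2  1  2  3
 C  6  5  5  4  3  2  2  3
 A  7  6  5  5  4  3  2  3
 T  8  7  6  6  5  4  3  2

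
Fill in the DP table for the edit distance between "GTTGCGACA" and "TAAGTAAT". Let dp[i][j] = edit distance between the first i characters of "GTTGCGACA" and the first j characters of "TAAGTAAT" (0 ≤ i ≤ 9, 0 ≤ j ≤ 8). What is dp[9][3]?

   ''  T  A  A  G  T  A  A  T
''  0  1  2  3  4  5  6  7  8
 G  1  1  2  3  3  4  5  6  7
 T  2  1  2  3  4  3  4  5  6
 T  3  2  2  3  4  4  4  5  5
 G  4  3  3  3  3  4  5  5  6
 C  5  4  4  4  4  4  5  6  6
 G  6  5  5  5  4  5  5  6  7
 A  7  6  5  5  5  5  5  5  6
 C  8  7  6  6  6  6  6  6  6
 A  9  8  7  6  7  7  6  6  7

6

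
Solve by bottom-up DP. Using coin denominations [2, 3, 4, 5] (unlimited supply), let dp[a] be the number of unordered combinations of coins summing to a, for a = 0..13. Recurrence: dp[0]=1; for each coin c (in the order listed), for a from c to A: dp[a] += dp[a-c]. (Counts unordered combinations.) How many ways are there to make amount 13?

10

after  coin     0     1     2     3     4     5     6     7     8     9    10    11    12    13
          2     1     0     1     0     1     0     1     0     1     0     1     0     1     0
          3     1     0     1     1     1     1     2     1     2     2     2     2     3     2
          4     1     0     1     1     2     1     3     2     4     3     5     4     7     5
          5     1     0     1     1     2     2     3     3     5     5     7     7    10    10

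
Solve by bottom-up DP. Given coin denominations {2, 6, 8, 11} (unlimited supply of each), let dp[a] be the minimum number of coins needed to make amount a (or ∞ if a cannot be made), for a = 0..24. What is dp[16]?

2

 a  0  1  2  3  4  5  6  7  8  9 10 11 12 13 14 15 16 17 18 19 20 21 22 23 24
dp  0  -  1  -  2  -  1  -  1  -  2  1  2  2  2  3  2  2  3  2  3  3  2  3  3
(- denotes ∞ / unreachable)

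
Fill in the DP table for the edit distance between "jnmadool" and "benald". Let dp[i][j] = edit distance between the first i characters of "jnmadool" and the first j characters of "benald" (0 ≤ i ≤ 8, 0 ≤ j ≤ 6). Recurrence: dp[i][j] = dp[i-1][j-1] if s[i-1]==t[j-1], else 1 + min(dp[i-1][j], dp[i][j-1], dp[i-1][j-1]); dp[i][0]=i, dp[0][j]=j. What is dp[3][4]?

3

   ''  b  e  n  a  l  d
''  0  1  2  3  4  5  6
 j  1  1  2  3  4  5  6
 n  2  2  2  2  3  4  5
 m  3  3  3  3  3  4  5
 a  4  4  4  4  3  4  5
 d  5  5  5  5  4  4  4
 o  6  6  6  6  5  5  5
 o  7  7  7  7  6  6  6
 l  8  8  8  8  7  6  7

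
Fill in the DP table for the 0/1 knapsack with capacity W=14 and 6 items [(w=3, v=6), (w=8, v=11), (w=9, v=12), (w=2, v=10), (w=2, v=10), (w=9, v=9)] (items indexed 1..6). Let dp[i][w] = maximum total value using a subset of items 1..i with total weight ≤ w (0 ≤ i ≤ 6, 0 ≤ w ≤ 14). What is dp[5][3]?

i\w   0   1   2   3   4   5   6   7   8   9  10  11  12  13  14
  0   0   0   0   0   0   0   0   0   0   0   0   0   0   0   0
  1   0   0   0   6   6   6   6   6   6   6   6   6   6   6   6
  2   0   0   0   6   6   6   6   6  11  11  11  17  17  17  17
  3   0   0   0   6   6   6   6   6  11  12  12  17  18  18  18
  4   0   0  10  10  10  16  16  16  16  16  21  22  22  27  28
  5   0   0  10  10  20  20  20  26  26  26  26  26  31  32  32
  6   0   0  10  10  20  20  20  26  26  26  26  26  31  32  32

10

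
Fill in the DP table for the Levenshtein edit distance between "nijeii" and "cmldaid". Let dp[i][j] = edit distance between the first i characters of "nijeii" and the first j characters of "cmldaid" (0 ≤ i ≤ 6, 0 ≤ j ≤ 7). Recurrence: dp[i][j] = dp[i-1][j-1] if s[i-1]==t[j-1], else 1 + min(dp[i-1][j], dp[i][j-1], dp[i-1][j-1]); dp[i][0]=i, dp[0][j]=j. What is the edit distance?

   ''  c  m  l  d  a  i  d
''  0  1  2  3  4  5  6  7
 n  1  1  2  3  4  5  6  7
 i  2  2  2  3  4  5  5  6
 j  3  3  3  3  4  5  6  6
 e  4  4  4  4  4  5  6  7
 i  5  5  5  5  5  5  5  6
 i  6  6  6  6  6  6  5  6

6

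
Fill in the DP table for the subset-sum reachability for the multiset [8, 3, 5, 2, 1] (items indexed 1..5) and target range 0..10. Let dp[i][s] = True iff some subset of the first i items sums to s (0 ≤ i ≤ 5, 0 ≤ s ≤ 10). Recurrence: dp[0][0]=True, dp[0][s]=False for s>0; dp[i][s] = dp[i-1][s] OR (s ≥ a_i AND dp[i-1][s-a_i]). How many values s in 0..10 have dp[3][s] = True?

i\s   0   1   2   3   4   5   6   7   8   9  10
  0   T   F   F   F   F   F   F   F   F   F   F
  1   T   F   F   F   F   F   F   F   T   F   F
  2   T   F   F   T   F   F   F   F   T   F   F
  3   T   F   F   T   F   T   F   F   T   F   F
  4   T   F   T   T   F   T   F   T   T   F   T
  5   T   T   T   T   T   T   T   T   T   T   T

4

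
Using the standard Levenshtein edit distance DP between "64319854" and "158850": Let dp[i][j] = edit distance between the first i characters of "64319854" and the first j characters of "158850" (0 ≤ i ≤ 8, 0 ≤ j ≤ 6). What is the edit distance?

   ''  1  5  8  8  5  0
''  0  1  2  3  4  5  6
 6  1  1  2  3  4  5  6
 4  2  2  2  3  4  5  6
 3  3  3  3  3  4  5  6
 1  4  3  4  4  4  5  6
 9  5  4  4  5  5  5  6
 8  6  5  5  4  5  6  6
 5  7  6  5  5  5  5  6
 4  8  7  6  6  6  6  6

6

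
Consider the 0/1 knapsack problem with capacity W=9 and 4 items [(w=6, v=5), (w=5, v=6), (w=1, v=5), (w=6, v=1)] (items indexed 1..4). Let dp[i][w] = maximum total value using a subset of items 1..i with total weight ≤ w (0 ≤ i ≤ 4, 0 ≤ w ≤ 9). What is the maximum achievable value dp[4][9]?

11

i\w   0   1   2   3   4   5   6   7   8   9
  0   0   0   0   0   0   0   0   0   0   0
  1   0   0   0   0   0   0   5   5   5   5
  2   0   0   0   0   0   6   6   6   6   6
  3   0   5   5   5   5   6  11  11  11  11
  4   0   5   5   5   5   6  11  11  11  11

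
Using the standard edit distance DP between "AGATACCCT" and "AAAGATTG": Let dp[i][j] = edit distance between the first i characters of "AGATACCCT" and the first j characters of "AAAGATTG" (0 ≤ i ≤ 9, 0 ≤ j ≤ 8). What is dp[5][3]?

   ''  A  A  A  G  A  T  T  G
''  0  1  2  3  4  5  6  7  8
 A  1  0  1  2  3  4  5  6  7
 G  2  1  1  2  2  3  4  5  6
 A  3  2  1  1  2  2  3  4  5
 T  4  3  2  2  2  3  2  3  4
 A  5  4  3  2  3  2  3  3  4
 C  6  5  4  3  3  3  3  4  4
 C  7  6  5  4  4  4  4  4  5
 C  8  7  6  5  5  5  5  5  5
 T  9  8  7  6  6  6  5  5  6

2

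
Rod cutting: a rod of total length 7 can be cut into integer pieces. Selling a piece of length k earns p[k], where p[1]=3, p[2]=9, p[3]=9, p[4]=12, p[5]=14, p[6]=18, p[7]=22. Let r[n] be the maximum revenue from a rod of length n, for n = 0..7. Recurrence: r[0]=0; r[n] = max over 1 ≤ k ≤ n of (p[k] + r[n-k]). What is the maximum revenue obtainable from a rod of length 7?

   n    0    1    2    3    4    5    6    7
r[n]    0    3    9   12   18   21   27   30

30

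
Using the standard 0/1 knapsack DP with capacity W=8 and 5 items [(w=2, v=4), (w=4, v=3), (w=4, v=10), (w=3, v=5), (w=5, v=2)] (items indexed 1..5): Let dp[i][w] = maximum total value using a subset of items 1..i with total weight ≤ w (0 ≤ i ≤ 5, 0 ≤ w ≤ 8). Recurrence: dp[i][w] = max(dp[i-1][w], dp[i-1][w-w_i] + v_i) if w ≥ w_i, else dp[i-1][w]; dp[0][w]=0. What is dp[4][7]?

i\w   0   1   2   3   4   5   6   7   8
  0   0   0   0   0   0   0   0   0   0
  1   0   0   4   4   4   4   4   4   4
  2   0   0   4   4   4   4   7   7   7
  3   0   0   4   4  10  10  14  14  14
  4   0   0   4   5  10  10  14  15  15
  5   0   0   4   5  10  10  14  15  15

15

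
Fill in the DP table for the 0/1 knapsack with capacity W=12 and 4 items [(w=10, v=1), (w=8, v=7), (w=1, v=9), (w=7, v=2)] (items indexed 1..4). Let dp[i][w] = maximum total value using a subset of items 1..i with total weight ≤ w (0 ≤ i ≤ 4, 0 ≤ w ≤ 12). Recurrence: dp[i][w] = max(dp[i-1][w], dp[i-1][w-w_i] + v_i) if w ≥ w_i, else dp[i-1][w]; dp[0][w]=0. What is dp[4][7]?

9

i\w   0   1   2   3   4   5   6   7   8   9  10  11  12
  0   0   0   0   0   0   0   0   0   0   0   0   0   0
  1   0   0   0   0   0   0   0   0   0   0   1   1   1
  2   0   0   0   0   0   0   0   0   7   7   7   7   7
  3   0   9   9   9   9   9   9   9   9  16  16  16  16
  4   0   9   9   9   9   9   9   9  11  16  16  16  16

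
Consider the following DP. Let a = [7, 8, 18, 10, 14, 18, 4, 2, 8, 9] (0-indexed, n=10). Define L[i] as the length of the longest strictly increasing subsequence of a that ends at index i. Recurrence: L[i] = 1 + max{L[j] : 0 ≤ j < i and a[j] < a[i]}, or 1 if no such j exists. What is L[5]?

   i    0    1    2    3    4    5    6    7    8    9
a[i]    7    8   18   10   14   18    4    2    8    9
L[i]    1    2    3    3    4    5    1    1    2    3

5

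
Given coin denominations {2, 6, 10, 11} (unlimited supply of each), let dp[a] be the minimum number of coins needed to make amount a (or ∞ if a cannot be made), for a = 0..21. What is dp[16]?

2

 a  0  1  2  3  4  5  6  7  8  9 10 11 12 13 14 15 16 17 18 19 20 21
dp  0  -  1  -  2  -  1  -  2  -  1  1  2  2  3  3  2  2  3  3  2  2
(- denotes ∞ / unreachable)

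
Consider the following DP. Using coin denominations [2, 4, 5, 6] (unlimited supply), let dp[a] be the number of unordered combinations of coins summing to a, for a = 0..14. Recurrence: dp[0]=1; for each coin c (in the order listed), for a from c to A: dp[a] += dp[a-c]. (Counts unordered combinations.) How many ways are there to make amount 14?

after  coin     0     1     2     3     4     5     6     7     8     9    10    11    12    13    14
          2     1     0     1     0     1     0     1     0     1     0     1     0     1     0     1
          4     1     0     1     0     2     0     2     0     3     0     3     0     4     0     4
          5     1     0     1     0     2     1     2     1     3     2     4     2     5     3     6
          6     1     0     1     0     2     1     3     1     4     2     6     3     8     4    10

10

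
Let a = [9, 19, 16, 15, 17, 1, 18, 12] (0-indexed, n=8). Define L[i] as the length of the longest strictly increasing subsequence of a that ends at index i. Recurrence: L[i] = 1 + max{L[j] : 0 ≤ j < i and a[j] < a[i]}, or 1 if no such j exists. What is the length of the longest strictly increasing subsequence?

   i    0    1    2    3    4    5    6    7
a[i]    9   19   16   15   17    1   18   12
L[i]    1    2    2    2    3    1    4    2

4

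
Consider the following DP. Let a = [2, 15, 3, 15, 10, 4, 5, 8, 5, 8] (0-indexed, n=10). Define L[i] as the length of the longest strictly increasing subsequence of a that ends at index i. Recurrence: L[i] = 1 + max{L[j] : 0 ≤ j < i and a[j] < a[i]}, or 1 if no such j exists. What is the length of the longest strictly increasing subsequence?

5

   i    0    1    2    3    4    5    6    7    8    9
a[i]    2   15    3   15   10    4    5    8    5    8
L[i]    1    2    2    3    3    3    4    5    4    5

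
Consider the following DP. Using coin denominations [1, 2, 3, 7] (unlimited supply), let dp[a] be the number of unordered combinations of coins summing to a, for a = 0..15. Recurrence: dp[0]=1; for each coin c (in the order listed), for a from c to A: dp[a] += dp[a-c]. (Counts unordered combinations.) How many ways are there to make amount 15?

38

after  coin     0     1     2     3     4     5     6     7     8     9    10    11    12    13    14    15
          1     1     1     1     1     1     1     1     1     1     1     1     1     1     1     1     1
          2     1     1     2     2     3     3     4     4     5     5     6     6     7     7     8     8
          3     1     1     2     3     4     5     7     8    10    12    14    16    19    21    24    27
          7     1     1     2     3     4     5     7     9    11    14    17    20    24    28    33    38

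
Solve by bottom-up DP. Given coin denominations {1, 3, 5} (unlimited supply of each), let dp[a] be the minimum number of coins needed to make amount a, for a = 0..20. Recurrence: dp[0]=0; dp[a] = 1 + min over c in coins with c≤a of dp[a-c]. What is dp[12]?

4

 a  0  1  2  3  4  5  6  7  8  9 10 11 12 13 14 15 16 17 18 19 20
dp  0  1  2  1  2  1  2  3  2  3  2  3  4  3  4  3  4  5  4  5  4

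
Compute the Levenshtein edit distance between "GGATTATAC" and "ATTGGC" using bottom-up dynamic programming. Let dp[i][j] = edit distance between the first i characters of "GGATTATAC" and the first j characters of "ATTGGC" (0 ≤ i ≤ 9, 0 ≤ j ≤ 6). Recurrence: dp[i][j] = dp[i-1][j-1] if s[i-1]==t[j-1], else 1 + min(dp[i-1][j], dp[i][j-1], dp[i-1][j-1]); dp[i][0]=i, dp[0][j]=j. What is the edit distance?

   ''  A  T  T  G  G  C
''  0  1  2  3  4  5  6
 G  1  1  2  3  3  4  5
 G  2  2  2  3  3  3  4
 A  3  2  3  3  4  4  4
 T  4  3  2  3  4  5  5
 T  5  4  3  2  3  4  5
 A  6  5  4  3  3  4  5
 T  7  6  5  4  4  4  5
 A  8  7  6  5  5  5  5
 C  9  8  7  6  6  6  5

5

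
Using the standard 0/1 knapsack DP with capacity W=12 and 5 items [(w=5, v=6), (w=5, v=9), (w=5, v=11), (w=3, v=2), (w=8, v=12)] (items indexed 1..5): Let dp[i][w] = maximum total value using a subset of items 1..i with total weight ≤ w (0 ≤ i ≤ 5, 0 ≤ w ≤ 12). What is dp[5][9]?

i\w   0   1   2   3   4   5   6   7   8   9  10  11  12
  0   0   0   0   0   0   0   0   0   0   0   0   0   0
  1   0   0   0   0   0   6   6   6   6   6   6   6   6
  2   0   0   0   0   0   9   9   9   9   9  15  15  15
  3   0   0   0   0   0  11  11  11  11  11  20  20  20
  4   0   0   0   2   2  11  11  11  13  13  20  20  20
  5   0   0   0   2   2  11  11  11  13  13  20  20  20

13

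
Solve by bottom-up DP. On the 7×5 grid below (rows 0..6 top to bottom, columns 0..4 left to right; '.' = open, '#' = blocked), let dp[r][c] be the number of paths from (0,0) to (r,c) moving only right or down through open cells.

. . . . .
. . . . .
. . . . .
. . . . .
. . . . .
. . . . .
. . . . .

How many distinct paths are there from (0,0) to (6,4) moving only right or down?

210

r\c   0   1   2   3   4
  0   1   1   1   1   1
  1   1   2   3   4   5
  2   1   3   6  10  15
  3   1   4  10  20  35
  4   1   5  15  35  70
  5   1   6  21  56 126
  6   1   7  28  84 210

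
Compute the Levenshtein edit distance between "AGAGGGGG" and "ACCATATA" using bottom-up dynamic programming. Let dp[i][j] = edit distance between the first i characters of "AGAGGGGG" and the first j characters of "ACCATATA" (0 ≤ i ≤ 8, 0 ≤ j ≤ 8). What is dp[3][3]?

2

   ''  A  C  C  A  T  A  T  A
''  0  1  2  3  4  5  6  7  8
 A  1  0  1  2  3  4  5  6  7
 G  2  1  1  2  3  4  5  6  7
 A  3  2  2  2  2  3  4  5  6
 G  4  3  3  3  3  3  4  5  6
 G  5  4  4  4  4  4  4  5  6
 G  6  5  5  5  5  5  5  5  6
 G  7  6  6  6  6  6  6  6  6
 G  8  7  7  7  7  7  7  7  7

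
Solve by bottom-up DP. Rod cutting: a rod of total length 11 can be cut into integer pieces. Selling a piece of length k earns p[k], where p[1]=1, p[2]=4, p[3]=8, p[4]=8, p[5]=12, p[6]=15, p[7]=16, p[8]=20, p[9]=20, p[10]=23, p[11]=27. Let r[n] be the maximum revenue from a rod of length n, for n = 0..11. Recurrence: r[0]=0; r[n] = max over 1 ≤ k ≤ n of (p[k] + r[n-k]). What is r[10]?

25

   n    0    1    2    3    4    5    6    7    8    9   10   11
r[n]    0    1    4    8    9   12   16   17   20   24   25   28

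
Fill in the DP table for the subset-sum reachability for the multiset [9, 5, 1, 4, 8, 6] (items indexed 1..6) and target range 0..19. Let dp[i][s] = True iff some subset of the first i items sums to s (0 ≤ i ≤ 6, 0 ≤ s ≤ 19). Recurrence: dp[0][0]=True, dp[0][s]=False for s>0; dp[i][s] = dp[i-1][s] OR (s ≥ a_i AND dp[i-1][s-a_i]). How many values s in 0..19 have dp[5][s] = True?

i\s   0   1   2   3   4   5   6   7   8   9  10  11  12  13  14  15  16  17  18  19
  0   T   F   F   F   F   F   F   F   F   F   F   F   F   F   F   F   F   F   F   F
  1   T   F   F   F   F   F   F   F   F   T   F   F   F   F   F   F   F   F   F   F
  2   T   F   F   F   F   T   F   F   F   T   F   F   F   F   T   F   F   F   F   F
  3   T   T   F   F   F   T   T   F   F   T   T   F   F   F   T   T   F   F   F   F
  4   T   T   F   F   T   T   T   F   F   T   T   F   F   T   T   T   F   F   T   T
  5   T   T   F   F   T   T   T   F   T   T   T   F   T   T   T   T   F   T   T   T
  6   T   T   F   F   T   T   T   T   T   T   T   T   T   T   T   T   T   T   T   T

15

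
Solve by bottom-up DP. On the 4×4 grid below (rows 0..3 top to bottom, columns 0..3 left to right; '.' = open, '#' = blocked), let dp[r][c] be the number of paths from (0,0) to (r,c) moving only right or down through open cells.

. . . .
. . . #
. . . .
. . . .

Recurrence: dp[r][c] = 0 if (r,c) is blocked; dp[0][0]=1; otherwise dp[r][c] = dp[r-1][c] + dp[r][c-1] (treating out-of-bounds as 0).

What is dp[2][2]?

6

r\c   0   1   2   3
  0   1   1   1   1
  1   1   2   3   0
  2   1   3   6   6
  3   1   4  10  16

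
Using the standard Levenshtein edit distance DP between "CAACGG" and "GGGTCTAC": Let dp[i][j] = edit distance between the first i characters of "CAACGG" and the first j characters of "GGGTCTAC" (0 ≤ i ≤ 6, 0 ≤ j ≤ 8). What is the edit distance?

7

   ''  G  G  G  T  C  T  A  C
''  0  1  2  3  4  5  6  7  8
 C  1  1  2  3  4  4  5  6  7
 A  2  2  2  3  4  5  5  5  6
 A  3  3  3  3  4  5  6  5  6
 C  4  4  4  4  4  4  5  6  5
 G  5  4  4  4  5  5  5  6  6
 G  6  5  4  4  5  6  6  6  7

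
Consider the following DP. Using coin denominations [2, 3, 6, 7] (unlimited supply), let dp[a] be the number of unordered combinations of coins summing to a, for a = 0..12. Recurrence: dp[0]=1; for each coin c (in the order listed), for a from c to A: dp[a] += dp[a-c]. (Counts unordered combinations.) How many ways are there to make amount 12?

7

after  coin     0     1     2     3     4     5     6     7     8     9    10    11    12
          2     1     0     1     0     1     0     1     0     1     0     1     0     1
          3     1     0     1     1     1     1     2     1     2     2     2     2     3
          6     1     0     1     1     1     1     3     1     3     3     3     3     6
          7     1     0     1     1     1     1     3     2     3     4     4     4     7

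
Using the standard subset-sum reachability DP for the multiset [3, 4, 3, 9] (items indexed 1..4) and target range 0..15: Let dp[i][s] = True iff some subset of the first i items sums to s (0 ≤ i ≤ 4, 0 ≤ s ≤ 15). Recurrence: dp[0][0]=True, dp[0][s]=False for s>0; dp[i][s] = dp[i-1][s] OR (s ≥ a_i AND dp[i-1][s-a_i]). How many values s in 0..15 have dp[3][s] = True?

i\s   0   1   2   3   4   5   6   7   8   9  10  11  12  13  14  15
  0   T   F   F   F   F   F   F   F   F   F   F   F   F   F   F   F
  1   T   F   F   T   F   F   F   F   F   F   F   F   F   F   F   F
  2   T   F   F   T   T   F   F   T   F   F   F   F   F   F   F   F
  3   T   F   F   T   T   F   T   T   F   F   T   F   F   F   F   F
  4   T   F   F   T   T   F   T   T   F   T   T   F   T   T   F   T

6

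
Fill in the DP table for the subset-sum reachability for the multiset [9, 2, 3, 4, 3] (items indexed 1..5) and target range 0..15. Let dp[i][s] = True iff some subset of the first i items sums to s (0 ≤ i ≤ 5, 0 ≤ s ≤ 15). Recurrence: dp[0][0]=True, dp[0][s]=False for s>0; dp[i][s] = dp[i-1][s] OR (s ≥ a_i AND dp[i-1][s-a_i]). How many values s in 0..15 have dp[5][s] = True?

i\s   0   1   2   3   4   5   6   7   8   9  10  11  12  13  14  15
  0   T   F   F   F   F   F   F   F   F   F   F   F   F   F   F   F
  1   T   F   F   F   F   F   F   F   F   T   F   F   F   F   F   F
  2   T   F   T   F   F   F   F   F   F   T   F   T   F   F   F   F
  3   T   F   T   T   F   T   F   F   F   T   F   T   T   F   T   F
  4   T   F   T   T   T   T   T   T   F   T   F   T   T   T   T   T
  5   T   F   T   T   T   T   T   T   T   T   T   T   T   T   T   T

15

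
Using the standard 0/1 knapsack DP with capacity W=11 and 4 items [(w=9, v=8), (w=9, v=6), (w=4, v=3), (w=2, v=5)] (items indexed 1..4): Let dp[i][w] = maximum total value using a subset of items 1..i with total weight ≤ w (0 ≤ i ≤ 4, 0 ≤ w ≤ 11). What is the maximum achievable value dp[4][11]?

i\w   0   1   2   3   4   5   6   7   8   9  10  11
  0   0   0   0   0   0   0   0   0   0   0   0   0
  1   0   0   0   0   0   0   0   0   0   8   8   8
  2   0   0   0   0   0   0   0   0   0   8   8   8
  3   0   0   0   0   3   3   3   3   3   8   8   8
  4   0   0   5   5   5   5   8   8   8   8   8  13

13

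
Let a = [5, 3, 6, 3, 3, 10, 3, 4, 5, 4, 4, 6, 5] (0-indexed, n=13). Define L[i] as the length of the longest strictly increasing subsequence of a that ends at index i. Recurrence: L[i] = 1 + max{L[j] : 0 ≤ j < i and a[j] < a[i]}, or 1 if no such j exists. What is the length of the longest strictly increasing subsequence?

   i    0    1    2    3    4    5    6    7    8    9   10   11   12
a[i]    5    3    6    3    3   10    3    4    5    4    4    6    5
L[i]    1    1    2    1    1    3    1    2    3    2    2    4    3

4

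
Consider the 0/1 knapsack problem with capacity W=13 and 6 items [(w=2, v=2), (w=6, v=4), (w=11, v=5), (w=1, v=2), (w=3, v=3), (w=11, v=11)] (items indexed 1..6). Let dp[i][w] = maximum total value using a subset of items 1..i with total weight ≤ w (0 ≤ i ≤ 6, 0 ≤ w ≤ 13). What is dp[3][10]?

6

i\w   0   1   2   3   4   5   6   7   8   9  10  11  12  13
  0   0   0   0   0   0   0   0   0   0   0   0   0   0   0
  1   0   0   2   2   2   2   2   2   2   2   2   2   2   2
  2   0   0   2   2   2   2   4   4   6   6   6   6   6   6
  3   0   0   2   2   2   2   4   4   6   6   6   6   6   7
  4   0   2   2   4   4   4   4   6   6   8   8   8   8   8
  5   0   2   2   4   5   5   7   7   7   8   9   9  11  11
  6   0   2   2   4   5   5   7   7   7   8   9  11  13  13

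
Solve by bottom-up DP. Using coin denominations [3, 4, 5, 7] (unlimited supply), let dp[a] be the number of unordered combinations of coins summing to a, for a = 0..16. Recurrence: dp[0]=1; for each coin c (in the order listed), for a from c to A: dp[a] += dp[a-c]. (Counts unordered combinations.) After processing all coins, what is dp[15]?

after  coin     0     1     2     3     4     5     6     7     8     9    10    11    12    13    14    15    16
          3     1     0     0     1     0     0     1     0     0     1     0     0     1     0     0     1     0
          4     1     0     0     1     1     0     1     1     1     1     1     1     2     1     1     2     2
          5     1     0     0     1     1     1     1     1     2     2     2     2     3     3     3     4     4
          7     1     0     0     1     1     1     1     2     2     2     3     3     4     4     5     6     6

6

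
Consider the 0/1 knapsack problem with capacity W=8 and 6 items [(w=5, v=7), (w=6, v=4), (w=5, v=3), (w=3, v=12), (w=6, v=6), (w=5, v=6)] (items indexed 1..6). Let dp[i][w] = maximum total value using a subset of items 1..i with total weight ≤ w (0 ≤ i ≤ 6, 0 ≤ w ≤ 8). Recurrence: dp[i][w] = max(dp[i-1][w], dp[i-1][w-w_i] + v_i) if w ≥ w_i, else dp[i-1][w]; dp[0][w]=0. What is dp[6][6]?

12

i\w   0   1   2   3   4   5   6   7   8
  0   0   0   0   0   0   0   0   0   0
  1   0   0   0   0   0   7   7   7   7
  2   0   0   0   0   0   7   7   7   7
  3   0   0   0   0   0   7   7   7   7
  4   0   0   0  12  12  12  12  12  19
  5   0   0   0  12  12  12  12  12  19
  6   0   0   0  12  12  12  12  12  19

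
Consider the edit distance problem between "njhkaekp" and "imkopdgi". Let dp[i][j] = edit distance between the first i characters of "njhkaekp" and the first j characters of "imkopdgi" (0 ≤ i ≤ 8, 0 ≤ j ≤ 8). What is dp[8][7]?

7

   ''  i  m  k  o  p  d  g  i
''  0  1  2  3  4  5  6  7  8
 n  1  1  2  3  4  5  6  7  8
 j  2  2  2  3  4  5  6  7  8
 h  3  3  3  3  4  5  6  7  8
 k  4  4  4  3  4  5  6  7  8
 a  5  5  5  4  4  5  6  7  8
 e  6  6  6  5  5  5  6  7  8
 k  7  7  7  6  6  6  6  7  8
 p  8  8  8  7  7  6  7  7  8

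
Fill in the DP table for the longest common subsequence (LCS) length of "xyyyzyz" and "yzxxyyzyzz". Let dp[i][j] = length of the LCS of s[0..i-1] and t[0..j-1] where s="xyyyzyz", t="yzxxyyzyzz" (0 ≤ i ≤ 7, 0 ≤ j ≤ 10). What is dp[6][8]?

5

   ''  y  z  x  x  y  y  z  y  z  z
''  0  0  0  0  0  0  0  0  0  0  0
 x  0  0  0  1  1  1  1  1  1  1  1
 y  0  1  1  1  1  2  2  2  2  2  2
 y  0  1  1  1  1  2  3  3  3  3  3
 y  0  1  1  1  1  2  3  3  4  4  4
 z  0  1  2  2  2  2  3  4  4  5  5
 y  0  1  2  2  2  3  3  4  5  5  5
 z  0  1  2  2  2  3  3  4  5  6  6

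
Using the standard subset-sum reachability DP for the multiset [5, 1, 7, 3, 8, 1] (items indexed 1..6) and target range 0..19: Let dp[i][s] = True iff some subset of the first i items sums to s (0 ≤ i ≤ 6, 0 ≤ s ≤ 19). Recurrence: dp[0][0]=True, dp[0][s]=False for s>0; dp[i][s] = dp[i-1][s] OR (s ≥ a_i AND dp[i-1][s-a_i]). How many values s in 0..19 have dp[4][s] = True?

i\s   0   1   2   3   4   5   6   7   8   9  10  11  12  13  14  15  16  17  18  19
  0   T   F   F   F   F   F   F   F   F   F   F   F   F   F   F   F   F   F   F   F
  1   T   F   F   F   F   T   F   F   F   F   F   F   F   F   F   F   F   F   F   F
  2   T   T   F   F   F   T   T   F   F   F   F   F   F   F   F   F   F   F   F   F
  3   T   T   F   F   F   T   T   T   T   F   F   F   T   T   F   F   F   F   F   F
  4   T   T   F   T   T   T   T   T   T   T   T   T   T   T   F   T   T   F   F   F
  5   T   T   F   T   T   T   T   T   T   T   T   T   T   T   T   T   T   T   T   T
  6   T   T   T   T   T   T   T   T   T   T   T   T   T   T   T   T   T   T   T   T

15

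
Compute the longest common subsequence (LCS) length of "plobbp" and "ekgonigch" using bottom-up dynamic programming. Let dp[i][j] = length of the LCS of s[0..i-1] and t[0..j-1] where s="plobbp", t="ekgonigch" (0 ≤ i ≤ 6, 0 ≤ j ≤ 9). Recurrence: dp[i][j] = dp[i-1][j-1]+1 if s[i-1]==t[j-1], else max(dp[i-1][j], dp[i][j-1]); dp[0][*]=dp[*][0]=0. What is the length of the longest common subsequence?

1

   ''  e  k  g  o  n  i  g  c  h
''  0  0  0  0  0  0  0  0  0  0
 p  0  0  0  0  0  0  0  0  0  0
 l  0  0  0  0  0  0  0  0  0  0
 o  0  0  0  0  1  1  1  1  1  1
 b  0  0  0  0  1  1  1  1  1  1
 b  0  0  0  0  1  1  1  1  1  1
 p  0  0  0  0  1  1  1  1  1  1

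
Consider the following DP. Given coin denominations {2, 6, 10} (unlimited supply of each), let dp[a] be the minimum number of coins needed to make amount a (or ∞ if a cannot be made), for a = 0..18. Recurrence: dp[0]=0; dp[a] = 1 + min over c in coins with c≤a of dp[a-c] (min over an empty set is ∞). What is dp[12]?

2

 a  0  1  2  3  4  5  6  7  8  9 10 11 12 13 14 15 16 17 18
dp  0  -  1  -  2  -  1  -  2  -  1  -  2  -  3  -  2  -  3
(- denotes ∞ / unreachable)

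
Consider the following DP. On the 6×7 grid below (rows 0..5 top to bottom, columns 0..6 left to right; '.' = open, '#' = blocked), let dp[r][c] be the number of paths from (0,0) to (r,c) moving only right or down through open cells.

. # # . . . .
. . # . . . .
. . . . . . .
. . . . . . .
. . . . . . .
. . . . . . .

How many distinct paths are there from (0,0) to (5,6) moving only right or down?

140

r\c   0   1   2   3   4   5   6
  0   1   0   0   0   0   0   0
  1   1   1   0   0   0   0   0
  2   1   2   2   2   2   2   2
  3   1   3   5   7   9  11  13
  4   1   4   9  16  25  36  49
  5   1   5  14  30  55  91 140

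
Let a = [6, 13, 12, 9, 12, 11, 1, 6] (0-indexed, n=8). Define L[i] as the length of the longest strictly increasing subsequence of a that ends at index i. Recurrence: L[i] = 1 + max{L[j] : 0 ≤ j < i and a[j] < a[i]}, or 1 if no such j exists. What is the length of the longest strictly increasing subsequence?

3

   i    0    1    2    3    4    5    6    7
a[i]    6   13   12    9   12   11    1    6
L[i]    1    2    2    2    3    3    1    2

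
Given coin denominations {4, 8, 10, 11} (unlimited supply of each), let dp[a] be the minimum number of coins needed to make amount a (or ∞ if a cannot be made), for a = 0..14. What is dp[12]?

2

 a  0  1  2  3  4  5  6  7  8  9 10 11 12 13 14
dp  0  -  -  -  1  -  -  -  1  -  1  1  2  -  2
(- denotes ∞ / unreachable)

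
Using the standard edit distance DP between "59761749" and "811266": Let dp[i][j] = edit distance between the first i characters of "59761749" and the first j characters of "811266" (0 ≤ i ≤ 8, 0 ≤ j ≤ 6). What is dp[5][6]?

5

   ''  8  1  1  2  6  6
''  0  1  2  3  4  5  6
 5  1  1  2  3  4  5  6
 9  2  2  2  3  4  5  6
 7  3  3  3  3  4  5  6
 6  4  4  4  4  4  4  5
 1  5  5  4  4  5  5  5
 7  6  6  5  5  5  6  6
 4  7  7  6  6  6  6  7
 9  8  8  7  7  7  7  7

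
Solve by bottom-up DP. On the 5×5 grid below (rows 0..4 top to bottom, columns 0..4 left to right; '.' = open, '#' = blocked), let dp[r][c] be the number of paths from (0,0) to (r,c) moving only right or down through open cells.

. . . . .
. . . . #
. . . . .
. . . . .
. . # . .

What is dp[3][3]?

20

r\c   0   1   2   3   4
  0   1   1   1   1   1
  1   1   2   3   4   0
  2   1   3   6  10  10
  3   1   4  10  20  30
  4   1   5   0  20  50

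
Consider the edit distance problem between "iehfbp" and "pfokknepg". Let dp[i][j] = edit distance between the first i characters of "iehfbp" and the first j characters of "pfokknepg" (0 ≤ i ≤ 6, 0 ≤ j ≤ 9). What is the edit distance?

   ''  p  f  o  k  k  n  e  p  g
''  0  1  2  3  4  5  6  7  8  9
 i  1  1  2  3  4  5  6  7  8  9
 e  2  2  2  3  4  5  6  6  7  8
 h  3  3  3  3  4  5  6  7  7  8
 f  4  4  3  4  4  5  6  7  8  8
 b  5  5  4  4  5  5  6  7  8  9
 p  6  5  5  5  5  6  6  7  7  8

8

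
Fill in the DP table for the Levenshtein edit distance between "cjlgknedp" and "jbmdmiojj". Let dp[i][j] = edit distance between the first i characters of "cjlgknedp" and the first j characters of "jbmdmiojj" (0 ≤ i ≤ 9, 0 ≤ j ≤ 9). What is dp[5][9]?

9

   ''  j  b  m  d  m  i  o  j  j
''  0  1  2  3  4  5  6  7  8  9
 c  1  1  2  3  4  5  6  7  8  9
 j  2  1  2  3  4  5  6  7  7  8
 l  3  2  2  3  4  5  6  7  8  8
 g  4  3  3  3  4  5  6  7  8  9
 k  5  4  4  4  4  5  6  7  8  9
 n  6  5  5  5  5  5  6  7  8  9
 e  7  6  6  6  6  6  6  7  8  9
 d  8  7  7  7  6  7  7  7  8  9
 p  9  8  8  8  7  7  8  8  8  9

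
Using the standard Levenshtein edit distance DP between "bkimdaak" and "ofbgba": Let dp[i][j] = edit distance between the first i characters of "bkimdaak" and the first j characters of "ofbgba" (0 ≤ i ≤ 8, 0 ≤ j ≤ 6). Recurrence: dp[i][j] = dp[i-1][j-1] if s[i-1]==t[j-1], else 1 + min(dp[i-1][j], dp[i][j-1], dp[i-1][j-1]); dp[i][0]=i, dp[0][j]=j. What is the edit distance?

7

   ''  o  f  b  g  b  a
''  0  1  2  3  4  5  6
 b  1  1  2  2  3  4  5
 k  2  2  2  3  3  4  5
 i  3  3  3  3  4  4  5
 m  4  4  4  4  4  5  5
 d  5  5  5  5  5  5  6
 a  6  6  6  6  6  6  5
 a  7  7  7  7  7  7  6
 k  8  8  8  8  8  8  7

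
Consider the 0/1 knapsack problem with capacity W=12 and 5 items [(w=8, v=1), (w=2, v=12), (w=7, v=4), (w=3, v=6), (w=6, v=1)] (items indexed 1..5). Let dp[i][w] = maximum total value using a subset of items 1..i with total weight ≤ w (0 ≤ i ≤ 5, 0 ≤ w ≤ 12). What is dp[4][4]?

12

i\w   0   1   2   3   4   5   6   7   8   9  10  11  12
  0   0   0   0   0   0   0   0   0   0   0   0   0   0
  1   0   0   0   0   0   0   0   0   1   1   1   1   1
  2   0   0  12  12  12  12  12  12  12  12  13  13  13
  3   0   0  12  12  12  12  12  12  12  16  16  16  16
  4   0   0  12  12  12  18  18  18  18  18  18  18  22
  5   0   0  12  12  12  18  18  18  18  18  18  19  22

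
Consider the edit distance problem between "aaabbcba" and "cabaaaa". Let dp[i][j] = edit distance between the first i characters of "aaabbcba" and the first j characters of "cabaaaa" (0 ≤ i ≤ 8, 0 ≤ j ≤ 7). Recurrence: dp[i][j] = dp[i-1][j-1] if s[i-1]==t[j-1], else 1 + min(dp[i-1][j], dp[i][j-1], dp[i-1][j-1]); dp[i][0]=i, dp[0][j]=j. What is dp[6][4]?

4

   ''  c  a  b  a  a  a  a
''  0  1  2  3  4  5  6  7
 a  1  1  1  2  3  4  5  6
 a  2  2  1  2  2  3  4  5
 a  3  3  2  2  2  2  3  4
 b  4  4  3  2  3  3  3  4
 b  5  5  4  3  3  4  4  4
 c  6  5  5  4  4  4  5  5
 b  7  6  6  5  5  5  5  6
 a  8  7  6  6  5  5  5  5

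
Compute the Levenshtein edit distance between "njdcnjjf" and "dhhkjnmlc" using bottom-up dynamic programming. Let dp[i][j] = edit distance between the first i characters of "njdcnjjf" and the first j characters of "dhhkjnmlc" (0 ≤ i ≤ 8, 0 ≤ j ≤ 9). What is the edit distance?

8

   ''  d  h  h  k  j  n  m  l  c
''  0  1  2  3  4  5  6  7  8  9
 n  1  1  2  3  4  5  5  6  7  8
 j  2  2  2  3  4  4  5  6  7  8
 d  3  2  3  3  4  5  5  6  7  8
 c  4  3  3  4  4  5  6  6  7  7
 n  5  4  4  4  5  5  5  6  7  8
 j  6  5  5  5  5  5  6  6  7  8
 j  7  6  6  6  6  5  6  7  7  8
 f  8  7  7  7  7  6  6  7  8  8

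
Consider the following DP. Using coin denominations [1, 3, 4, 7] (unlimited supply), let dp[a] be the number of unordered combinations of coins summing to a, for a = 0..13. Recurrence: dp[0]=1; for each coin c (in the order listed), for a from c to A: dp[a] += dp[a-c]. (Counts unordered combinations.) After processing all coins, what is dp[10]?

after  coin     0     1     2     3     4     5     6     7     8     9    10    11    12    13
          1     1     1     1     1     1     1     1     1     1     1     1     1     1     1
          3     1     1     1     2     2     2     3     3     3     4     4     4     5     5
          4     1     1     1     2     3     3     4     5     6     7     8     9    11    12
          7     1     1     1     2     3     3     4     6     7     8    10    12    14    16

10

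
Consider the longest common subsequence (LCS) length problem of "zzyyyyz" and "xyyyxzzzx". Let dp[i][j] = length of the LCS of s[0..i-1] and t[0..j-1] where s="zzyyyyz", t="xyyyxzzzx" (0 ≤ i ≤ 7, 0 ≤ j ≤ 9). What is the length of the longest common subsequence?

   ''  x  y  y  y  x  z  z  z  x
''  0  0  0  0  0  0  0  0  0  0
 z  0  0  0  0  0  0  1  1  1  1
 z  0  0  0  0  0  0  1  2  2  2
 y  0  0  1  1  1  1  1  2  2  2
 y  0  0  1  2  2  2  2  2  2  2
 y  0  0  1  2  3  3  3  3  3  3
 y  0  0  1  2  3  3  3  3  3  3
 z  0  0  1  2  3  3  4  4  4  4

4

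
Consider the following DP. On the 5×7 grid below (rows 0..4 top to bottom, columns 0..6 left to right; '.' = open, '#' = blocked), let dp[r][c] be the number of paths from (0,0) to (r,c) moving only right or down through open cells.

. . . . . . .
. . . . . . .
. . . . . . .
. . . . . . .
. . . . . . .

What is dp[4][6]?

210

r\c   0   1   2   3   4   5   6
  0   1   1   1   1   1   1   1
  1   1   2   3   4   5   6   7
  2   1   3   6  10  15  21  28
  3   1   4  10  20  35  56  84
  4   1   5  15  35  70 126 210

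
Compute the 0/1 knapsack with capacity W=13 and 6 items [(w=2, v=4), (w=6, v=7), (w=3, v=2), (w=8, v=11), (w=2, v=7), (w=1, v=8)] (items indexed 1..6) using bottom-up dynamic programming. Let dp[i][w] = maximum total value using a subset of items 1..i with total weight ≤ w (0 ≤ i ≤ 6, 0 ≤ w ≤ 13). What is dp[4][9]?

i\w   0   1   2   3   4   5   6   7   8   9  10  11  12  13
  0   0   0   0   0   0   0   0   0   0   0   0   0   0   0
  1   0   0   4   4   4   4   4   4   4   4   4   4   4   4
  2   0   0   4   4   4   4   7   7  11  11  11  11  11  11
  3   0   0   4   4   4   6   7   7  11  11  11  13  13  13
  4   0   0   4   4   4   6   7   7  11  11  15  15  15  17
  5   0   0   7   7  11  11  11  13  14  14  18  18  22  22
  6   0   8   8  15  15  19  19  19  21  22  22  26  26  30

11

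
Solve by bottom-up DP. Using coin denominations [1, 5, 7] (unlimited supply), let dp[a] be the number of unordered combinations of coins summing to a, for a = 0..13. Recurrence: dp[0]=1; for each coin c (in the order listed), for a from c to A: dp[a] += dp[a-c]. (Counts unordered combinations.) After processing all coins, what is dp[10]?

4

after  coin     0     1     2     3     4     5     6     7     8     9    10    11    12    13
          1     1     1     1     1     1     1     1     1     1     1     1     1     1     1
          5     1     1     1     1     1     2     2     2     2     2     3     3     3     3
          7     1     1     1     1     1     2     2     3     3     3     4     4     5     5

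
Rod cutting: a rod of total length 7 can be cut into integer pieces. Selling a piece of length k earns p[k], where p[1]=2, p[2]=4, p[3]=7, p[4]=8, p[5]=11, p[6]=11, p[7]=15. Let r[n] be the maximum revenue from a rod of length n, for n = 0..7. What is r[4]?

   n    0    1    2    3    4    5    6    7
r[n]    0    2    4    7    9   11   14   16

9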